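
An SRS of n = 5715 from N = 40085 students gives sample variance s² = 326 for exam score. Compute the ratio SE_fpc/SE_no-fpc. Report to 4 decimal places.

0.9260

f = n/N = 5715/40085 = 0.14257203.
SE_no-fpc = √(s²/n) = 0.23883649; SE_fpc = √((1−f)s²/n) = 0.2211564.
Ratio = √(1−f) = 0.92597406.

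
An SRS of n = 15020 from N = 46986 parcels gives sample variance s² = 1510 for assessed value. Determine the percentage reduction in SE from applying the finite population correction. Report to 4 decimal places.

f = n/N = 15020/46986 = 0.31966969.
SE_no-fpc = √(s²/n) = 0.3170688; SE_fpc = √((1−f)s²/n) = 0.26152512.
Ratio = √(1−f) = 0.82482138. Reduction = 100·(1 − 0.82482138) = 17.5179%.

17.5179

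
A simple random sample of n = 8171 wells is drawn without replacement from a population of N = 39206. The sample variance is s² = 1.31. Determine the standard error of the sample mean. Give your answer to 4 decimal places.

Under SRS without replacement, Var(ȳ) = (1 − f)·s²/n with f = n/N = 8171/39206 = 0.20841198.
Var(ȳ) = (1 − 0.20841198)·1.31/8171 = 0.79158802·1.6032309 × 10^-4 = 1.2690984 × 10^-4.
SE(ȳ) = √(1.2690984 × 10^-4) = 0.0113.

0.0113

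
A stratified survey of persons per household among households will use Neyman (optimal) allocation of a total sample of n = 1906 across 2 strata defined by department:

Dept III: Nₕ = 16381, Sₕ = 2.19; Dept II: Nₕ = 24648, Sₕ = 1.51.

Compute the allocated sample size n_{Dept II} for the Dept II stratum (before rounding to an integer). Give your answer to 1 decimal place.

Neyman allocation: nₕ = n·NₕSₕ / Σⱼ NⱼSⱼ.
Σ NⱼSⱼ = 16381·2.19 + 24648·1.51 = 73092.87.
n_{Dept II} = 1906·24648·1.51 / 73092.87 = 970.5.

970.5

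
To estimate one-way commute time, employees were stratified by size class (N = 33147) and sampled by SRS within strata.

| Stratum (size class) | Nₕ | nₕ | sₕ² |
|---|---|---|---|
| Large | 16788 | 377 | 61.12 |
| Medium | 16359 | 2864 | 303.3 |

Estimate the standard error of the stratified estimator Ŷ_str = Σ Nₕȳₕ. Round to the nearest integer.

8249

Var(Ŷ_str) = Σₕ Nₕ²(1 − fₕ)sₕ²/nₕ.
Large: 16788²·(1 − 377/16788)·61.12/377 = 4.4665891 × 10^7.
Medium: 16359²·(1 − 2864/16359)·303.3/2864 = 2.3379167 × 10^7.
Sum = 6.8045058 × 10^7.
SE = √(6.8045058 × 10^7) = 8249.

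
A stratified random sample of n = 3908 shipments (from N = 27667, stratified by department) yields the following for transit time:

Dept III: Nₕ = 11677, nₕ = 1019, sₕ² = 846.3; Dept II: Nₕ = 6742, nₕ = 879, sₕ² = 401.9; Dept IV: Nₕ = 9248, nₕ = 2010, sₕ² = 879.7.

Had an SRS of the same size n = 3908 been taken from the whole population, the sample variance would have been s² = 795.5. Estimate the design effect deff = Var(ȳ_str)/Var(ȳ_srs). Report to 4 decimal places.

1.1265

Var(ȳ_str) = Σ Wₕ²(1−fₕ)sₕ²/nₕ with Wₕ = Nₕ/27667:
  Dept III: (11677/27667)²·(1−1019/11677)·846.3/1019 = 0.13503085
  Dept II: (6742/27667)²·(1−879/6742)·401.9/879 = 0.023610959
  Dept IV: (9248/27667)²·(1−2010/9248)·879.7/2010 = 0.038271968
  → Var(ȳ_str) = 0.19691378.
Var(ȳ_srs) = (1 − 3908/27667)·795.5/3908 = 0.17480414.
deff = 0.19691378 / 0.17480414 = 1.1265.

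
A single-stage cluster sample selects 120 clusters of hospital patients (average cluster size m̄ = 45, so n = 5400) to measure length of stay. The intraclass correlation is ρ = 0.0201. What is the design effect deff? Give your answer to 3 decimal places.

1.884

deff = 1 + (45 − 1)·0.0201 = 1 + 0.8844 = 1.8844.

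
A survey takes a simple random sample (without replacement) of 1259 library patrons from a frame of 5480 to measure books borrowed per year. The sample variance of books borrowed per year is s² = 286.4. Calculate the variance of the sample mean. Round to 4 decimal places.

0.1752

Under SRS without replacement, Var(ȳ) = (1 − f)·s²/n with f = n/N = 1259/5480 = 0.22974453.
Var(ȳ) = (1 − 0.22974453)·286.4/1259 = 0.77025547·0.22748213 = 0.17521935.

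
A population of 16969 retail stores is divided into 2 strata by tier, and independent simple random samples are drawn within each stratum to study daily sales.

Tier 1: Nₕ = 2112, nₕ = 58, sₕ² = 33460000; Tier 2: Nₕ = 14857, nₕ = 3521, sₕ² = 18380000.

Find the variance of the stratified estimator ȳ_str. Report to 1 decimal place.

Var(ȳ_str) = Σₕ Wₕ²(1 − fₕ)sₕ²/nₕ with Wₕ = Nₕ/N, N = 16969.
Tier 1: Wₕ = 0.12446225; term = 0.12446225²·(1 − 0.02746212)·33460000/58 = 8691.2011.
Tier 2: Wₕ = 0.87553775; term = 0.87553775²·(1 − 0.23699266)·18380000/3521 = 3053.2189.
Sum = 11744.42.

11744.4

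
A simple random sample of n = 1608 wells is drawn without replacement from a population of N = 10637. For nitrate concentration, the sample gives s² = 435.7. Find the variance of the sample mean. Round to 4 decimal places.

Under SRS without replacement, Var(ȳ) = (1 − f)·s²/n with f = n/N = 1608/10637 = 0.15117044.
Var(ȳ) = (1 − 0.15117044)·435.7/1608 = 0.84882956·0.27095771 = 0.22999691.

0.2300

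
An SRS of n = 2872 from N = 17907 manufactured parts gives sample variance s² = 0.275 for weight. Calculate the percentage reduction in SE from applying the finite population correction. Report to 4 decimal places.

f = n/N = 2872/17907 = 0.16038421.
SE_no-fpc = √(s²/n) = 0.0097852996; SE_fpc = √((1−f)s²/n) = 0.008966324.
Ratio = √(1−f) = 0.91630551. Reduction = 100·(1 − 0.91630551) = 8.3694%.

8.3694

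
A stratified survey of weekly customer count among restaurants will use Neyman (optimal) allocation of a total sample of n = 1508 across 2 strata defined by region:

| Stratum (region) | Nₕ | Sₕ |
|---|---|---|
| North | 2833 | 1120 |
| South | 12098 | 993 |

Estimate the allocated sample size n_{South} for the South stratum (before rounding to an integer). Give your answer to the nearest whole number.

Neyman allocation: nₕ = n·NₕSₕ / Σⱼ NⱼSⱼ.
Σ NⱼSⱼ = 2833·1120 + 12098·993 = 1.5186274 × 10^7.
n_{South} = 1508·12098·993 / (1.5186274 × 10^7) = 1193.

1193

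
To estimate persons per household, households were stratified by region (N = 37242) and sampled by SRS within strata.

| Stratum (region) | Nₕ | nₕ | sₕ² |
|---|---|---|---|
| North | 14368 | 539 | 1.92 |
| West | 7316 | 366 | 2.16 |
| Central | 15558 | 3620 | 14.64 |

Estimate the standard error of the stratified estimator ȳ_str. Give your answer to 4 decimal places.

Var(ȳ_str) = Σₕ Wₕ²(1 − fₕ)sₕ²/nₕ with Wₕ = Nₕ/N, N = 37242.
North: Wₕ = 0.38580098; term = 0.38580098²·(1 − 0.03751392)·1.92/539 = 5.103094 × 10^-4.
West: Wₕ = 0.19644487; term = 0.19644487²·(1 − 0.05002734)·2.16/366 = 2.1635412 × 10^-4.
Central: Wₕ = 0.41775415; term = 0.41775415²·(1 − 0.23267772)·14.64/3620 = 5.4156658 × 10^-4.
Sum = 0.0012682301.
SE = √(0.0012682301) = 0.0356.

0.0356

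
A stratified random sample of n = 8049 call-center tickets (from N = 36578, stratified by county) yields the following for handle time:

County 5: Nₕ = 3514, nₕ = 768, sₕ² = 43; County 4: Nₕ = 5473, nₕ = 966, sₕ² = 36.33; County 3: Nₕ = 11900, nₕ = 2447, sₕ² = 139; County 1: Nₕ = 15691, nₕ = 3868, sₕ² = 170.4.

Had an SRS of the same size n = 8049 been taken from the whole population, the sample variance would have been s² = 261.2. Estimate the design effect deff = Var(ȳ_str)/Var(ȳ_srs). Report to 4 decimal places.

Var(ȳ_str) = Σ Wₕ²(1−fₕ)sₕ²/nₕ with Wₕ = Nₕ/36578:
  County 5: (3514/36578)²·(1−768/3514)·43/768 = 4.0380307 × 10^-4
  County 4: (5473/36578)²·(1−966/5473)·36.33/966 = 6.9336412 × 10^-4
  County 3: (11900/36578)²·(1−2447/11900)·139/2447 = 0.0047759254
  County 1: (15691/36578)²·(1−3868/15691)·170.4/3868 = 0.0061083164
  → Var(ȳ_str) = 0.011981409.
Var(ȳ_srs) = (1 − 8049/36578)·261.2/8049 = 0.025310332.
deff = 0.011981409 / 0.025310332 = 0.4734.

0.4734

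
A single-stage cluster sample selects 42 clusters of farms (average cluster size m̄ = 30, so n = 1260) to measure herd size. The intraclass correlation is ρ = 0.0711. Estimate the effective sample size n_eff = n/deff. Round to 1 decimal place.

411.5

deff = 1 + (30 − 1)·0.0711 = 1 + 2.0619 = 3.0619.
n_eff = 1260 / 3.0619 = 411.5.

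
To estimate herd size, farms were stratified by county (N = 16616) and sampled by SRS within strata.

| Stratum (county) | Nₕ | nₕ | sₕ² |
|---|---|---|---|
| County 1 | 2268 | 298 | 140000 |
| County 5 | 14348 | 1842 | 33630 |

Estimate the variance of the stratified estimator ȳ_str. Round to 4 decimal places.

Var(ȳ_str) = Σₕ Wₕ²(1 − fₕ)sₕ²/nₕ with Wₕ = Nₕ/N, N = 16616.
County 1: Wₕ = 0.13649494; term = 0.13649494²·(1 − 0.13139330)·140000/298 = 7.602704.
County 5: Wₕ = 0.86350506; term = 0.86350506²·(1 − 0.12838026)·33630/1842 = 11.865719.
Sum = 19.468423.

19.4684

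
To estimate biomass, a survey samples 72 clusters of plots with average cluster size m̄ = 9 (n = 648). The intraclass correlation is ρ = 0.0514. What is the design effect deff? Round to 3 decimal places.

deff = 1 + (9 − 1)·0.0514 = 1 + 0.4112 = 1.4112.

1.411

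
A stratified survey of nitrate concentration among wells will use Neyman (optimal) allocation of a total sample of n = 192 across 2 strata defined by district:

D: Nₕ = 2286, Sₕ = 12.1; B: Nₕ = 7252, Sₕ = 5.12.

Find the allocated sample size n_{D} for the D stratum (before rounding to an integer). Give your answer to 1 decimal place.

82.0

Neyman allocation: nₕ = n·NₕSₕ / Σⱼ NⱼSⱼ.
Σ NⱼSⱼ = 2286·12.1 + 7252·5.12 = 64790.84.
n_{D} = 192·2286·12.1 / 64790.84 = 82.0.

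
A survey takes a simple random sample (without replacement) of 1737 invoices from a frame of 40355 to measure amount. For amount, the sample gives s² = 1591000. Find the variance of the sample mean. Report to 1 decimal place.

Under SRS without replacement, Var(ȳ) = (1 − f)·s²/n with f = n/N = 1737/40355 = 0.04304299.
Var(ȳ) = (1 − 0.04304299)·1591000/1737 = 0.95695701·915.94704 = 876.52193.

876.5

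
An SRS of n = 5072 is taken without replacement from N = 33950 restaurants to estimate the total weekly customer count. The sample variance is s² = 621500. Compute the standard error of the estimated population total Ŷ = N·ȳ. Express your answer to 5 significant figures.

346600

Var(Ŷ) = N²·Var(ȳ) = N²·(1 − n/N)·s²/n.
f = 5072/33950 = 0.14939617; Var(ȳ) = 0.85060383·621500/5072 = 104.22916.
Var(Ŷ) = 33950² · 104.22916 = 1.2013479 × 10^11.
SE(Ŷ) = √(1.2013479 × 10^11) = 346600.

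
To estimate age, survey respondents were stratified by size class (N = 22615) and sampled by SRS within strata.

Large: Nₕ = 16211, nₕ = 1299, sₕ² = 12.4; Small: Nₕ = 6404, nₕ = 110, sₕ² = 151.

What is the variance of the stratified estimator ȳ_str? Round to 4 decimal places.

Var(ȳ_str) = Σₕ Wₕ²(1 − fₕ)sₕ²/nₕ with Wₕ = Nₕ/N, N = 22615.
Large: Wₕ = 0.71682512; term = 0.71682512²·(1 − 0.08013078)·12.4/1299 = 0.004511958.
Small: Wₕ = 0.28317488; term = 0.28317488²·(1 − 0.01717676)·151/110 = 0.10818552.
Sum = 0.11269748.

0.1127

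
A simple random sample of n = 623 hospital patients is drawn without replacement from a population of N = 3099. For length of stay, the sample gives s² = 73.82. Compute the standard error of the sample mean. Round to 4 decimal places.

Under SRS without replacement, Var(ȳ) = (1 − f)·s²/n with f = n/N = 623/3099 = 0.20103259.
Var(ȳ) = (1 − 0.20103259)·73.82/623 = 0.79896741·0.11849117 = 0.094670584.
SE(ȳ) = √(0.094670584) = 0.3077.

0.3077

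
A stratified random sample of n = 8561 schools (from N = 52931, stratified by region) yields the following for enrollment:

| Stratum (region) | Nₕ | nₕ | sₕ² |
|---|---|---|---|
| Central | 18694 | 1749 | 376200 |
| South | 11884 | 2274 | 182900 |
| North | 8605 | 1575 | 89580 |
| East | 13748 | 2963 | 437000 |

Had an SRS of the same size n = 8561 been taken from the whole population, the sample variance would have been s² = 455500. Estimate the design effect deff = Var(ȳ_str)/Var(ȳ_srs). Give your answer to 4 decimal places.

Var(ȳ_str) = Σ Wₕ²(1−fₕ)sₕ²/nₕ with Wₕ = Nₕ/52931:
  Central: (18694/52931)²·(1−1749/18694)·376200/1749 = 24.319385
  South: (11884/52931)²·(1−2274/11884)·182900/2274 = 3.2786049
  North: (8605/52931)²·(1−1575/8605)·89580/1575 = 1.2280513
  East: (13748/52931)²·(1−2963/13748)·437000/2963 = 7.8052939
  → Var(ȳ_str) = 36.631335.
Var(ȳ_srs) = (1 − 8561/52931)·455500/8561 = 44.600858.
deff = 36.631335 / 44.600858 = 0.8213.

0.8213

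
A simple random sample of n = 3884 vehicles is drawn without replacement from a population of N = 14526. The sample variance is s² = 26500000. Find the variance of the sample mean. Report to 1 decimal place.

4998.5

Under SRS without replacement, Var(ȳ) = (1 − f)·s²/n with f = n/N = 3884/14526 = 0.26738262.
Var(ȳ) = (1 − 0.26738262)·26500000/3884 = 0.73261738·6822.863 = 4998.548.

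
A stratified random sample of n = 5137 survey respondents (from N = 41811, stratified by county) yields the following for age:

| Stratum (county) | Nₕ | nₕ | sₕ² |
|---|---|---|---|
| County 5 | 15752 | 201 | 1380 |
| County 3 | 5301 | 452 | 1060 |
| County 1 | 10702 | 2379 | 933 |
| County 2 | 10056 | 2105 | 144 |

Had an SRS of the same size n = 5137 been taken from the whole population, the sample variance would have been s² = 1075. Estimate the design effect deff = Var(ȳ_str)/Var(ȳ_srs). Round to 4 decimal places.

Var(ȳ_str) = Σ Wₕ²(1−fₕ)sₕ²/nₕ with Wₕ = Nₕ/41811:
  County 5: (15752/41811)²·(1−201/15752)·1380/201 = 0.96204623
  County 3: (5301/41811)²·(1−452/5301)·1060/452 = 0.034482307
  County 1: (10702/41811)²·(1−2379/10702)·933/2379 = 0.019982551
  County 2: (10056/41811)²·(1−2105/10056)·144/2105 = 0.0031287892
  → Var(ȳ_str) = 1.0196399.
Var(ȳ_srs) = (1 − 5137/41811)·1075/5137 = 0.18355517.
deff = 1.0196399 / 0.18355517 = 5.5550.

5.5550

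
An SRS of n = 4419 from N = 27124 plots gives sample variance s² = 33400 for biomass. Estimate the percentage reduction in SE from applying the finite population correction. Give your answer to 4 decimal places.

f = n/N = 4419/27124 = 0.16291845.
SE_no-fpc = √(s²/n) = 2.749231; SE_fpc = √((1−f)s²/n) = 2.5153309.
Ratio = √(1−f) = 0.91492161. Reduction = 100·(1 − 0.91492161) = 8.5078%.

8.5078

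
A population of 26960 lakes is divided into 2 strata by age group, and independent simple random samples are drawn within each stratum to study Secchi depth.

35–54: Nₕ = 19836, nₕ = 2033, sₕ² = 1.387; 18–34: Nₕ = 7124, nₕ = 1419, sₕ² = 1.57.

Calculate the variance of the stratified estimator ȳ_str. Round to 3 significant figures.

3.93 × 10^-4

Var(ȳ_str) = Σₕ Wₕ²(1 − fₕ)sₕ²/nₕ with Wₕ = Nₕ/N, N = 26960.
35–54: Wₕ = 0.73575668; term = 0.73575668²·(1 − 0.10249042)·1.387/2033 = 3.3147181 × 10^-4.
18–34: Wₕ = 0.26424332; term = 0.26424332²·(1 − 0.19918585)·1.57/1419 = 6.1866713 × 10^-5.
Sum = 3.9333852 × 10^-4.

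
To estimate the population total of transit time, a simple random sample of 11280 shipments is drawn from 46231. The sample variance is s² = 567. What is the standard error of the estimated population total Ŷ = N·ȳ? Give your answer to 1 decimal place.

9012.3

Var(Ŷ) = N²·Var(ȳ) = N²·(1 − n/N)·s²/n.
f = 11280/46231 = 0.24399213; Var(ȳ) = 0.75600787·567/11280 = 0.03800146.
Var(Ŷ) = 46231² · 0.03800146 = 8.1220724 × 10^7.
SE(Ŷ) = √(8.1220724 × 10^7) = 9012.3.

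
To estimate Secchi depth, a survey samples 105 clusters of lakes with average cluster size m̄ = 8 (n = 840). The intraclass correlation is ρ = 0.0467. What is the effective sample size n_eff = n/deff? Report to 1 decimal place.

deff = 1 + (8 − 1)·0.0467 = 1 + 0.3269 = 1.3269.
n_eff = 840 / 1.3269 = 633.1.

633.1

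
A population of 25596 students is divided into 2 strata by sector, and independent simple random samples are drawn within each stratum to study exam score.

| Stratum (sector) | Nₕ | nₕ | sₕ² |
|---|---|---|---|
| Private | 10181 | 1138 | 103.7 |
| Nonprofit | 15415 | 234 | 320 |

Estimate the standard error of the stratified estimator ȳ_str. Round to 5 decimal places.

Var(ȳ_str) = Σₕ Wₕ²(1 − fₕ)sₕ²/nₕ with Wₕ = Nₕ/N, N = 25596.
Private: Wₕ = 0.39775746; term = 0.39775746²·(1 − 0.11177684)·103.7/1138 = 0.012805462.
Nonprofit: Wₕ = 0.60224254; term = 0.60224254²·(1 − 0.01518002)·320/234 = 0.48846542.
Sum = 0.50127088.
SE = √(0.50127088) = 0.70800.

0.70800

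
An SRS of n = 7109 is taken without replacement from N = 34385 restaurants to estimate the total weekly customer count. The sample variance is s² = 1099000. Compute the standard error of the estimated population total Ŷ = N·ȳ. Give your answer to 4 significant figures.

Var(Ŷ) = N²·Var(ȳ) = N²·(1 − n/N)·s²/n.
f = 7109/34385 = 0.20674713; Var(ȳ) = 0.79325287·1099000/7109 = 122.63116.
Var(Ŷ) = 34385² · 122.63116 = 1.4499028 × 10^11.
SE(Ŷ) = √(1.4499028 × 10^11) = 380800.

380800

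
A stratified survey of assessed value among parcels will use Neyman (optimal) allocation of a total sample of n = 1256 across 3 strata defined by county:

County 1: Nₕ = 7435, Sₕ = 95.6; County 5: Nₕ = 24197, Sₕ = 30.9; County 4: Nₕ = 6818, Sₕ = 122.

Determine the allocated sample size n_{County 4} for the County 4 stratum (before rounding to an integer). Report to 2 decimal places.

456.16

Neyman allocation: nₕ = n·NₕSₕ / Σⱼ NⱼSⱼ.
Σ NⱼSⱼ = 7435·95.6 + 24197·30.9 + 6818·122 = 2.2902693 × 10^6.
n_{County 4} = 1256·6818·122 / (2.2902693 × 10^6) = 456.16.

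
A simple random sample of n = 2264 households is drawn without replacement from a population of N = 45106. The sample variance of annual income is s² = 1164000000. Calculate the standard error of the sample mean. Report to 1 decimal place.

698.8

Under SRS without replacement, Var(ȳ) = (1 − f)·s²/n with f = n/N = 2264/45106 = 0.05019288.
Var(ȳ) = (1 − 0.05019288)·1164000000/2264 = 0.94980712·514134.28 = 488328.4.
SE(ȳ) = √(488328.4) = 698.8.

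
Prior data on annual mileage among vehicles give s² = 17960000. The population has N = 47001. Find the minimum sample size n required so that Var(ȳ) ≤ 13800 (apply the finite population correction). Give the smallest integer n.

Without fpc, n₀ = s²/D = 17960000/13800 = 1301.4493.
With fpc, (1 − n/N)·s²/n ≤ D requires n ≥ n₀/(1 + n₀/N) = 1301.4493/(1 + 1301.4493/47001) = 1266.3834.
Rounding up, n = 1267.

1267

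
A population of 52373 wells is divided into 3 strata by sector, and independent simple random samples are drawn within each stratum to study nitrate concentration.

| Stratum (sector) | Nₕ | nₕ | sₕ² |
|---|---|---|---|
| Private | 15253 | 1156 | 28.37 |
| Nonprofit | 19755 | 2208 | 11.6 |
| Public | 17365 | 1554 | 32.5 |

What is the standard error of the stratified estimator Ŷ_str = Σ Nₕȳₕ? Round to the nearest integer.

Var(Ŷ_str) = Σₕ Nₕ²(1 − fₕ)sₕ²/nₕ.
Private: 15253²·(1 − 1156/15253)·28.37/1156 = 5.276956 × 10^6.
Nonprofit: 19755²·(1 − 2208/19755)·11.6/2208 = 1.8211211 × 10^6.
Public: 17365²·(1 − 1554/17365)·32.5/1554 = 5.7420434 × 10^6.
Sum = 1.2840121 × 10^7.
SE = √(1.2840121 × 10^7) = 3583.

3583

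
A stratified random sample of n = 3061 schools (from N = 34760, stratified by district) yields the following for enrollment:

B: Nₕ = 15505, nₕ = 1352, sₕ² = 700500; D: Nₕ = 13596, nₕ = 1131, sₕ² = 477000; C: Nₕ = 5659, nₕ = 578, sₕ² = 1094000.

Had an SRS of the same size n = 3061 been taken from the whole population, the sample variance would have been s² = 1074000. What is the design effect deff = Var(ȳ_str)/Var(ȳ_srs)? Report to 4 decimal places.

Var(ȳ_str) = Σ Wₕ²(1−fₕ)sₕ²/nₕ with Wₕ = Nₕ/34760:
  B: (15505/34760)²·(1−1352/15505)·700500/1352 = 94.100556
  D: (13596/34760)²·(1−1131/13596)·477000/1131 = 59.156119
  C: (5659/34760)²·(1−578/5659)·1094000/578 = 45.042121
  → Var(ȳ_str) = 198.2988.
Var(ȳ_srs) = (1 − 3061/34760)·1074000/3061 = 319.96815.
deff = 198.2988 / 319.96815 = 0.6197.

0.6197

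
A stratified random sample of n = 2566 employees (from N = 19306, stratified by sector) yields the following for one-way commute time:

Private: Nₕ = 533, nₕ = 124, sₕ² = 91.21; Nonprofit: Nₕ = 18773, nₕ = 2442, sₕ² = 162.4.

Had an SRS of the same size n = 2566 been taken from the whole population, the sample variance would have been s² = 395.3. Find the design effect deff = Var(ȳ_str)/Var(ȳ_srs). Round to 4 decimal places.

0.4127

Var(ȳ_str) = Σ Wₕ²(1−fₕ)sₕ²/nₕ with Wₕ = Nₕ/19306:
  Private: (533/19306)²·(1−124/533)·91.21/124 = 4.3021612 × 10^-4
  Nonprofit: (18773/19306)²·(1−2442/18773)·162.4/2442 = 0.054701876
  → Var(ȳ_str) = 0.055132092.
Var(ȳ_srs) = (1 − 2566/19306)·395.3/2566 = 0.1335775.
deff = 0.055132092 / 0.1335775 = 0.4127.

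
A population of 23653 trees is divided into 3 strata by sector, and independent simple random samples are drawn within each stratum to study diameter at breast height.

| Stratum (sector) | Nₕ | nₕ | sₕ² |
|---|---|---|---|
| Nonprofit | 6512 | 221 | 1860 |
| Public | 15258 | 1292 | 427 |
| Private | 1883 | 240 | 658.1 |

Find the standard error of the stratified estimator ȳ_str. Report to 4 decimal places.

0.8702

Var(ȳ_str) = Σₕ Wₕ²(1 − fₕ)sₕ²/nₕ with Wₕ = Nₕ/N, N = 23653.
Nonprofit: Wₕ = 0.27531391; term = 0.27531391²·(1 − 0.03393735)·1860/221 = 0.61628597.
Public: Wₕ = 0.64507673; term = 0.64507673²·(1 − 0.08467689)·427/1292 = 0.12588168.
Private: Wₕ = 0.07960935; term = 0.07960935²·(1 − 0.12745619)·658.1/240 = 0.015163382.
Sum = 0.75733103.
SE = √(0.75733103) = 0.8702.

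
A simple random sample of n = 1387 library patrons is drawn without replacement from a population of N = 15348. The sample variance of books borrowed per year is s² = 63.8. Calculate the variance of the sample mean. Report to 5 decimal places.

Under SRS without replacement, Var(ȳ) = (1 − f)·s²/n with f = n/N = 1387/15348 = 0.09037008.
Var(ȳ) = (1 − 0.09037008)·63.8/1387 = 0.90962992·0.045998558 = 0.041841665.

0.04184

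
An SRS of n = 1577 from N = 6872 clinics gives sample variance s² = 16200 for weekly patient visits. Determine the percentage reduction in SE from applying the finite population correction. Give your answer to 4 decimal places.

12.2208

f = n/N = 1577/6872 = 0.22948196.
SE_no-fpc = √(s²/n) = 3.2051006; SE_fpc = √((1−f)s²/n) = 2.8134103.
Ratio = √(1−f) = 0.87779157. Reduction = 100·(1 − 0.87779157) = 12.2208%.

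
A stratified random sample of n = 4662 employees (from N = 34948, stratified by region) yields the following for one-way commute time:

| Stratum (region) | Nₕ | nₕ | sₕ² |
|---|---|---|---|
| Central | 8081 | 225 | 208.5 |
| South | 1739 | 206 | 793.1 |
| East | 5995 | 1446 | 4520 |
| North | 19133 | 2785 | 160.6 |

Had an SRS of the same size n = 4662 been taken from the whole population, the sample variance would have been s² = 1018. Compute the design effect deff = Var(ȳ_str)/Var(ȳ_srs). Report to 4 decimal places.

Var(ȳ_str) = Σ Wₕ²(1−fₕ)sₕ²/nₕ with Wₕ = Nₕ/34948:
  Central: (8081/34948)²·(1−225/8081)·208.5/225 = 0.048166542
  South: (1739/34948)²·(1−206/1739)·793.1/206 = 0.0084034537
  East: (5995/34948)²·(1−1446/5995)·4520/1446 = 0.069796013
  North: (19133/34948)²·(1−2785/19133)·160.6/2785 = 0.014768058
  → Var(ȳ_str) = 0.14113407.
Var(ȳ_srs) = (1 − 4662/34948)·1018/4662 = 0.18923223.
deff = 0.14113407 / 0.18923223 = 0.7458.

0.7458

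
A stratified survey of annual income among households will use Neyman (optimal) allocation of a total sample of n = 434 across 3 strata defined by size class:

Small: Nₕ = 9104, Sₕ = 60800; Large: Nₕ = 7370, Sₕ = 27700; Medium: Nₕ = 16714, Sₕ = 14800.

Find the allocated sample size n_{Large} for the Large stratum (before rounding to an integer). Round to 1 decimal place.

Neyman allocation: nₕ = n·NₕSₕ / Σⱼ NⱼSⱼ.
Σ NⱼSⱼ = 9104·60800 + 7370·27700 + 16714·14800 = 1.0050394 × 10^9.
n_{Large} = 434·7370·27700 / (1.0050394 × 10^9) = 88.2.

88.2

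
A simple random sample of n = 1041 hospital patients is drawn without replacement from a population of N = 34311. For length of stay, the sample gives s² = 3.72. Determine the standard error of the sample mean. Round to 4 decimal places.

Under SRS without replacement, Var(ȳ) = (1 − f)·s²/n with f = n/N = 1041/34311 = 0.03034012.
Var(ȳ) = (1 − 0.03034012)·3.72/1041 = 0.96965988·0.003573487 = 0.003465067.
SE(ȳ) = √(0.003465067) = 0.0589.

0.0589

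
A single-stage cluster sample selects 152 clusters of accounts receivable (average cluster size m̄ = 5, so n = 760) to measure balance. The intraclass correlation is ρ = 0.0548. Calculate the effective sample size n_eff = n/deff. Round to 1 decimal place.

623.4

deff = 1 + (5 − 1)·0.0548 = 1 + 0.2192 = 1.2192.
n_eff = 760 / 1.2192 = 623.4.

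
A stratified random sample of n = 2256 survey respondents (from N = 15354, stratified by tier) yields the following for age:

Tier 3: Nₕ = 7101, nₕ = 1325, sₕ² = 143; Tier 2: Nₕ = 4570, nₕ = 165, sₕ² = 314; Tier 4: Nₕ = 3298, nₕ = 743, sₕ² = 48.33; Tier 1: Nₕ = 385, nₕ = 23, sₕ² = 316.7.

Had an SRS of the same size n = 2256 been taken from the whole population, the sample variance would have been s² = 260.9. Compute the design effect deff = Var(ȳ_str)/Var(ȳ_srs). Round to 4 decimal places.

1.9436

Var(ȳ_str) = Σ Wₕ²(1−fₕ)sₕ²/nₕ with Wₕ = Nₕ/15354:
  Tier 3: (7101/15354)²·(1−1325/7101)·143/1325 = 0.018776895
  Tier 2: (4570/15354)²·(1−165/4570)·314/165 = 0.16250426
  Tier 4: (3298/15354)²·(1−743/3298)·48.33/743 = 0.0023250188
  Tier 1: (385/15354)²·(1−23/385)·316.7/23 = 0.0081404133
  → Var(ȳ_str) = 0.19174659.
Var(ȳ_srs) = (1 − 2256/15354)·260.9/2256 = 0.098654848.
deff = 0.19174659 / 0.098654848 = 1.9436.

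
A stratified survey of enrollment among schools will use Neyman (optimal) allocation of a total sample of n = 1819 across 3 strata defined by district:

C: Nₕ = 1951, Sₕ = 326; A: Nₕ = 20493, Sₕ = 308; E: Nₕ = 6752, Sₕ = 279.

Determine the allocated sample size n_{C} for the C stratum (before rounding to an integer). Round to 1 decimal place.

Neyman allocation: nₕ = n·NₕSₕ / Σⱼ NⱼSⱼ.
Σ NⱼSⱼ = 1951·326 + 20493·308 + 6752·279 = 8.831678 × 10^6.
n_{C} = 1819·1951·326 / (8.831678 × 10^6) = 131.0.

131.0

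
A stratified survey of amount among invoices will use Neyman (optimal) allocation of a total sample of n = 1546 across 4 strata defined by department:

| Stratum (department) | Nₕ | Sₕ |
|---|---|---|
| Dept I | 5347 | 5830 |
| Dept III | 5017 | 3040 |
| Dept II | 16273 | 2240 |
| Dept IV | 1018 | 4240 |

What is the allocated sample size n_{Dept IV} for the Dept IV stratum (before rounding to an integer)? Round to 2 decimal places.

76.53

Neyman allocation: nₕ = n·NₕSₕ / Σⱼ NⱼSⱼ.
Σ NⱼSⱼ = 5347·5830 + 5017·3040 + 16273·2240 + 1018·4240 = 8.719253 × 10^7.
n_{Dept IV} = 1546·1018·4240 / (8.719253 × 10^7) = 76.53.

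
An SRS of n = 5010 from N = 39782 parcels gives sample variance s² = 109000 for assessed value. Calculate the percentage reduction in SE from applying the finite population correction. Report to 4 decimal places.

6.5086

f = n/N = 5010/39782 = 0.12593635.
SE_no-fpc = √(s²/n) = 4.664385; SE_fpc = √((1−f)s²/n) = 4.3607974.
Ratio = √(1−f) = 0.93491371. Reduction = 100·(1 − 0.93491371) = 6.5086%.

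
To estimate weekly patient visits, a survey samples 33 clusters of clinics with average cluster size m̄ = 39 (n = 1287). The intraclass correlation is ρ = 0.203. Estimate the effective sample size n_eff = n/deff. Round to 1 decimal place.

deff = 1 + (39 − 1)·0.203 = 1 + 7.714 = 8.714.
n_eff = 1287 / 8.714 = 147.7.

147.7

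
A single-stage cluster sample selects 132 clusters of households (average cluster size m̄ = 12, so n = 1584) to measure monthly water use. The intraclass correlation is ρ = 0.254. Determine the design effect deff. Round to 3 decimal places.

deff = 1 + (12 − 1)·0.254 = 1 + 2.794 = 3.794.

3.794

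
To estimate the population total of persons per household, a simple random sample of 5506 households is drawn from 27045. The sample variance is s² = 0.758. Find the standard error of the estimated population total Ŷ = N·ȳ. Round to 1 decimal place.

Var(Ŷ) = N²·Var(ȳ) = N²·(1 − n/N)·s²/n.
f = 5506/27045 = 0.20358661; Var(ȳ) = 0.79641339·0.758/5506 = 1.0964064 × 10^-4.
Var(Ŷ) = 27045² · (1.0964064 × 10^-4) = 80194.675.
SE(Ŷ) = √(80194.675) = 283.2.

283.2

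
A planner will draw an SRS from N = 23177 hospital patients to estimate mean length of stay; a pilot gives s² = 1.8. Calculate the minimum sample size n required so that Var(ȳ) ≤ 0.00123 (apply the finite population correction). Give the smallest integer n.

1377

Without fpc, n₀ = s²/D = 1.8/0.00123 = 1463.4146.
With fpc, (1 − n/N)·s²/n ≤ D requires n ≥ n₀/(1 + n₀/N) = 1463.4146/(1 + 1463.4146/23177) = 1376.5012.
Rounding up, n = 1377.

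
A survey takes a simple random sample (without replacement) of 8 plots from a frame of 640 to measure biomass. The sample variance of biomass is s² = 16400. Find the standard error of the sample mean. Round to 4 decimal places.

44.9931

Under SRS without replacement, Var(ȳ) = (1 − f)·s²/n with f = n/N = 8/640 = 0.01250000.
Var(ȳ) = (1 − 0.01250000)·16400/8 = 0.98750000·2050 = 2024.375.
SE(ȳ) = √(2024.375) = 44.9931.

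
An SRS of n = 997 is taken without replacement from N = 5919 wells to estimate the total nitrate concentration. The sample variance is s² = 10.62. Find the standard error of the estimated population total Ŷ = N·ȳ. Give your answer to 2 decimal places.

Var(Ŷ) = N²·Var(ȳ) = N²·(1 − n/N)·s²/n.
f = 997/5919 = 0.16844061; Var(ȳ) = 0.83155939·10.62/997 = 0.0088577339.
Var(Ŷ) = 5919² · 0.0088577339 = 310326.82.
SE(Ŷ) = √(310326.82) = 557.07.

557.07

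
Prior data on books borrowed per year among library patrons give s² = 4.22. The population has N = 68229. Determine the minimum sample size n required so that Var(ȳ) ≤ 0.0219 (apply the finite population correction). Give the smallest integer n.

Without fpc, n₀ = s²/D = 4.22/0.0219 = 192.6941.
With fpc, (1 − n/N)·s²/n ≤ D requires n ≥ n₀/(1 + n₀/N) = 192.6941/(1 + 192.6941/68229) = 192.1514.
Rounding up, n = 193.

193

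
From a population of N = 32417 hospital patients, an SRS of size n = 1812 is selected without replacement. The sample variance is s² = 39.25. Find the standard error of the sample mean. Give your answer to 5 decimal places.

0.14300

Under SRS without replacement, Var(ȳ) = (1 − f)·s²/n with f = n/N = 1812/32417 = 0.05589660.
Var(ȳ) = (1 − 0.05589660)·39.25/1812 = 0.94410340·0.021661148 = 0.020450363.
SE(ȳ) = √(0.020450363) = 0.14300.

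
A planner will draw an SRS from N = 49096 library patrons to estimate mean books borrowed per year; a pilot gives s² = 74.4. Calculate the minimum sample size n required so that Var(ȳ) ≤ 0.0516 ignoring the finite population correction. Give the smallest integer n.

1442

Without fpc, n₀ = s²/D = 74.4/0.0516 = 1441.8605.
Rounding up, n = 1442.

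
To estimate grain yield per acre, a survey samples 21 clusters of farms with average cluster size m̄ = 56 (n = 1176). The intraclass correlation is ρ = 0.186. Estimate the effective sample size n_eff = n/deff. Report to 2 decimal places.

deff = 1 + (56 − 1)·0.186 = 1 + 10.23 = 11.23.
n_eff = 1176 / 11.23 = 104.72.

104.72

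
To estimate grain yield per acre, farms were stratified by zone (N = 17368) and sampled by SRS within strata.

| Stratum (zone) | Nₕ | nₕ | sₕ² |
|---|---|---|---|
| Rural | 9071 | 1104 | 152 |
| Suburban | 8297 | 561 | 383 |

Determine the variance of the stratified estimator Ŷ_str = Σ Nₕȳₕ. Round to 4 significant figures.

Var(Ŷ_str) = Σₕ Nₕ²(1 − fₕ)sₕ²/nₕ.
Rural: 9071²·(1 − 1104/9071)·152/1104 = 9.9500325 × 10^6.
Suburban: 8297²·(1 − 561/8297)·383/561 = 4.382011 × 10^7.
Sum = 5.3770143 × 10^7.

5.377 × 10^7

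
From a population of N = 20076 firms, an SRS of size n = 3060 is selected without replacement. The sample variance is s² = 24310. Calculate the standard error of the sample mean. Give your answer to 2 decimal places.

Under SRS without replacement, Var(ȳ) = (1 − f)·s²/n with f = n/N = 3060/20076 = 0.15242080.
Var(ȳ) = (1 − 0.15242080)·24310/3060 = 0.84757920·7.9444444 = 6.7335459.
SE(ȳ) = √(6.7335459) = 2.59.

2.59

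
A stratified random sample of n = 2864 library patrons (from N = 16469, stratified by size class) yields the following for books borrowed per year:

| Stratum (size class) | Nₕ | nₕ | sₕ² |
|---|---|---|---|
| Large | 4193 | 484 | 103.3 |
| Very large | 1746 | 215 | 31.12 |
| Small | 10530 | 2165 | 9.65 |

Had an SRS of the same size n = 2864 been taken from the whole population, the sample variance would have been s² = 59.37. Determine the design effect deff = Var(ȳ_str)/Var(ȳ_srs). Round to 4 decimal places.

0.8825

Var(ȳ_str) = Σ Wₕ²(1−fₕ)sₕ²/nₕ with Wₕ = Nₕ/16469:
  Large: (4193/16469)²·(1−484/4193)·103.3/484 = 0.012237767
  Very large: (1746/16469)²·(1−215/1746)·31.12/215 = 0.001426547
  Small: (10530/16469)²·(1−2165/10530)·9.65/2165 = 0.0014475357
  → Var(ȳ_str) = 0.01511185.
Var(ȳ_srs) = (1 − 2864/16469)·59.37/2864 = 0.017124794.
deff = 0.01511185 / 0.017124794 = 0.8825.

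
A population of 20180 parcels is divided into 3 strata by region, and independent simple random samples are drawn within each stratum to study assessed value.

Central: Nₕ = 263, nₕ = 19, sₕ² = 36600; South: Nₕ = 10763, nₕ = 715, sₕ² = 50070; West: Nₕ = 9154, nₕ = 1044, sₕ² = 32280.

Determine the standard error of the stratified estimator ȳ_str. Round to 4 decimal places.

Var(ȳ_str) = Σₕ Wₕ²(1 − fₕ)sₕ²/nₕ with Wₕ = Nₕ/N, N = 20180.
Central: Wₕ = 0.01303271; term = 0.01303271²·(1 − 0.07224335)·36600/19 = 0.30355035.
South: Wₕ = 0.53334985; term = 0.53334985²·(1 − 0.06643129)·50070/715 = 18.59697.
West: Wₕ = 0.45361744; term = 0.45361744²·(1 − 0.11404850)·32280/1044 = 5.6366681.
Sum = 24.537188.
SE = √(24.537188) = 4.9535.

4.9535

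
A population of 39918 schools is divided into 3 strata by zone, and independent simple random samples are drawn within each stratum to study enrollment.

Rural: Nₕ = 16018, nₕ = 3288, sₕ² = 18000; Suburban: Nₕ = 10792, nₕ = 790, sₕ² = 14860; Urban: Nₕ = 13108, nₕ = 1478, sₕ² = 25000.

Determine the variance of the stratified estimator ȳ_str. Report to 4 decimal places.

Var(ȳ_str) = Σₕ Wₕ²(1 − fₕ)sₕ²/nₕ with Wₕ = Nₕ/N, N = 39918.
Rural: Wₕ = 0.40127261; term = 0.40127261²·(1 − 0.20526907)·18000/3288 = 0.70055114.
Suburban: Wₕ = 0.27035423; term = 0.27035423²·(1 − 0.07320237)·14860/790 = 1.2742157.
Urban: Wₕ = 0.32837316; term = 0.32837316²·(1 − 0.11275557)·25000/1478 = 1.6182446.
Sum = 3.5930114.

3.5930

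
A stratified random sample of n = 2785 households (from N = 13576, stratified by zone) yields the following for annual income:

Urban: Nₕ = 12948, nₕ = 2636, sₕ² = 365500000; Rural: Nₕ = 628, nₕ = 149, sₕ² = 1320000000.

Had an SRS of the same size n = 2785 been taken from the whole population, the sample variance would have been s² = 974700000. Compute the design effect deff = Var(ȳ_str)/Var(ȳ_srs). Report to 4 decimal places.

0.4131

Var(ȳ_str) = Σ Wₕ²(1−fₕ)sₕ²/nₕ with Wₕ = Nₕ/13576:
  Urban: (12948/13576)²·(1−2636/12948)·365500000/2636 = 100448.61
  Rural: (628/13576)²·(1−149/628)·1320000000/149 = 14459.03
  → Var(ȳ_str) = 114907.64.
Var(ȳ_srs) = (1 − 2785/13576)·974700000/2785 = 278186.23.
deff = 114907.64 / 278186.23 = 0.4131.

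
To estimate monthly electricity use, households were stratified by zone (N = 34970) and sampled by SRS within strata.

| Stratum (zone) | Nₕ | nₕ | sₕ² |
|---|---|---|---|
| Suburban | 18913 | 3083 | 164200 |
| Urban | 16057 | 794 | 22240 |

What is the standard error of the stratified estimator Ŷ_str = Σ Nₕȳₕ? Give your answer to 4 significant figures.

151000

Var(Ŷ_str) = Σₕ Nₕ²(1 − fₕ)sₕ²/nₕ.
Suburban: 18913²·(1 − 3083/18913)·164200/3083 = 1.5945604 × 10^10.
Urban: 16057²·(1 − 794/16057)·22240/794 = 6.864653 × 10^9.
Sum = 2.2810257 × 10^10.
SE = √(2.2810257 × 10^10) = 151000.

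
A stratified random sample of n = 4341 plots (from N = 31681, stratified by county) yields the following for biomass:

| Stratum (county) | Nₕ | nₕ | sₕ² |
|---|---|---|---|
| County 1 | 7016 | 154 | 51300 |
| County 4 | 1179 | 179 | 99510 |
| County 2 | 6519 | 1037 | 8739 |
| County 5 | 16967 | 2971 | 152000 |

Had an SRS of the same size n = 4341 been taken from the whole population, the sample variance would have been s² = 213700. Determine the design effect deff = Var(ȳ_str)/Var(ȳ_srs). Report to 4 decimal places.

0.6835

Var(ȳ_str) = Σ Wₕ²(1−fₕ)sₕ²/nₕ with Wₕ = Nₕ/31681:
  County 1: (7016/31681)²·(1−154/7016)·51300/154 = 15.978617
  County 4: (1179/31681)²·(1−179/1179)·99510/179 = 0.65302489
  County 2: (6519/31681)²·(1−1037/6519)·8739/1037 = 0.30005802
  County 5: (16967/31681)²·(1−2971/16967)·152000/2971 = 12.104648
  → Var(ȳ_str) = 29.036348.
Var(ȳ_srs) = (1 − 4341/31681)·213700/4341 = 42.482921.
deff = 29.036348 / 42.482921 = 0.6835.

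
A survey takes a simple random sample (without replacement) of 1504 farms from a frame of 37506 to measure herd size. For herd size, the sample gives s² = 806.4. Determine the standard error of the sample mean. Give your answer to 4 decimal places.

Under SRS without replacement, Var(ȳ) = (1 − f)·s²/n with f = n/N = 1504/37506 = 0.04010025.
Var(ȳ) = (1 − 0.04010025)·806.4/1504 = 0.95989975·0.53617021 = 0.51466965.
SE(ȳ) = √(0.51466965) = 0.7174.

0.7174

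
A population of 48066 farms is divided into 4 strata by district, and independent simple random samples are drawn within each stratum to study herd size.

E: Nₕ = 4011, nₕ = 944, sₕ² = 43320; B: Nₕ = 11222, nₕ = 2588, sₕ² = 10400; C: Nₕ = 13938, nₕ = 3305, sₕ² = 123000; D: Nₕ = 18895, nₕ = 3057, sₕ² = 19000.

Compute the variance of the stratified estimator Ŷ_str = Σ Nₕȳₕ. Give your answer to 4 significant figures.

Var(Ŷ_str) = Σₕ Nₕ²(1 − fₕ)sₕ²/nₕ.
E: 4011²·(1 − 944/4011)·43320/944 = 5.6452463 × 10^8.
B: 11222²·(1 − 2588/11222)·10400/2588 = 3.8936004 × 10^8.
C: 13938²·(1 − 3305/13938)·123000/3305 = 5.5155639 × 10^9.
D: 18895²·(1 − 3057/18895)·19000/3057 = 1.8599677 × 10^9.
Sum = 8.3294163 × 10^9.

8.329 × 10^9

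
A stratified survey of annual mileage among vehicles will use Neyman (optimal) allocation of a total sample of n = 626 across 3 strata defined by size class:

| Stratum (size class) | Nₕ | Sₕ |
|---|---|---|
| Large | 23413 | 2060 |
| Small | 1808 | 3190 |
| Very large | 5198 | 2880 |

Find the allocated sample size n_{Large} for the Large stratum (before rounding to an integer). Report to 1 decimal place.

437.8

Neyman allocation: nₕ = n·NₕSₕ / Σⱼ NⱼSⱼ.
Σ NⱼSⱼ = 23413·2060 + 1808·3190 + 5198·2880 = 6.896854 × 10^7.
n_{Large} = 626·23413·2060 / (6.896854 × 10^7) = 437.8.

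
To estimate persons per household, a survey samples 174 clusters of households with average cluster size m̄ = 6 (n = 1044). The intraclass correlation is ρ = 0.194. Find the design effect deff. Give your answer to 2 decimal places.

1.97

deff = 1 + (6 − 1)·0.194 = 1 + 0.97 = 1.97.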